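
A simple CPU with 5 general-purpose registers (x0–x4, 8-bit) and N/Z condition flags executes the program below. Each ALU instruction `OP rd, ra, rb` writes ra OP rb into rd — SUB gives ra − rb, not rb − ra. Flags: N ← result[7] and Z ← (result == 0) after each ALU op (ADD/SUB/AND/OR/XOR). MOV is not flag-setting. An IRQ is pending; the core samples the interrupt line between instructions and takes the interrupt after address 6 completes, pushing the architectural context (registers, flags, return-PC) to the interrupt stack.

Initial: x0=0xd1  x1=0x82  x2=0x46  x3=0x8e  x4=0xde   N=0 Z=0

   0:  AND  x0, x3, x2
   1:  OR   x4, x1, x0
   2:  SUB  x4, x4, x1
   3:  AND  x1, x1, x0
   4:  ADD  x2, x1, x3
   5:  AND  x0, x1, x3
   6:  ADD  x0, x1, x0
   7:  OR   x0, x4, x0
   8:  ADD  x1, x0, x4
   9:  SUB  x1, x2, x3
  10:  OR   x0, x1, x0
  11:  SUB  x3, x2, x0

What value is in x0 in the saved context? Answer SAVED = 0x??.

after  0: x0=0x06 x1=0x82 x2=0x46 x3=0x8e x4=0xde  N=0 Z=0
after  1: x0=0x06 x1=0x82 x2=0x46 x3=0x8e x4=0x86  N=1 Z=0
after  2: x0=0x06 x1=0x82 x2=0x46 x3=0x8e x4=0x04  N=0 Z=0
after  3: x0=0x06 x1=0x02 x2=0x46 x3=0x8e x4=0x04  N=0 Z=0
after  4: x0=0x06 x1=0x02 x2=0x90 x3=0x8e x4=0x04  N=1 Z=0
after  5: x0=0x02 x1=0x02 x2=0x90 x3=0x8e x4=0x04  N=0 Z=0
after  6: x0=0x04 x1=0x02 x2=0x90 x3=0x8e x4=0x04  N=0 Z=0
-- IRQ taken; context saved, return-PC = 7 --

SAVED = 0x04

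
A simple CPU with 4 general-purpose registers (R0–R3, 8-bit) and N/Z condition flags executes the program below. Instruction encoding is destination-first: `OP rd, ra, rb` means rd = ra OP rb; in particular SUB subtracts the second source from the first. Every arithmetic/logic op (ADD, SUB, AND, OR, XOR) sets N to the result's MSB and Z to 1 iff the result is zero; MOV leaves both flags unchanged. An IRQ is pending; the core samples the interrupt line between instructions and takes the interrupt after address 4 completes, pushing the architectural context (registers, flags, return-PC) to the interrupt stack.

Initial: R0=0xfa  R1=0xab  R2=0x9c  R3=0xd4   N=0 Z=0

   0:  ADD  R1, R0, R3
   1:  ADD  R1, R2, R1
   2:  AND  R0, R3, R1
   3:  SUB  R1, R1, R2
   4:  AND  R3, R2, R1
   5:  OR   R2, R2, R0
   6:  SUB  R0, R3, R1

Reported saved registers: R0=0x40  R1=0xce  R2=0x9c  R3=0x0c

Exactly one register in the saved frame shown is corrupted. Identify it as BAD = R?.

BAD = R3

after  0: R0=0xfa R1=0xce R2=0x9c R3=0xd4  N=1 Z=0
after  1: R0=0xfa R1=0x6a R2=0x9c R3=0xd4  N=0 Z=0
after  2: R0=0x40 R1=0x6a R2=0x9c R3=0xd4  N=0 Z=0
after  3: R0=0x40 R1=0xce R2=0x9c R3=0xd4  N=1 Z=0
after  4: R0=0x40 R1=0xce R2=0x9c R3=0x8c  N=1 Z=0
-- IRQ taken; context saved, return-PC = 5 --
mismatch: R3: reported 0x0c vs actual 0x8c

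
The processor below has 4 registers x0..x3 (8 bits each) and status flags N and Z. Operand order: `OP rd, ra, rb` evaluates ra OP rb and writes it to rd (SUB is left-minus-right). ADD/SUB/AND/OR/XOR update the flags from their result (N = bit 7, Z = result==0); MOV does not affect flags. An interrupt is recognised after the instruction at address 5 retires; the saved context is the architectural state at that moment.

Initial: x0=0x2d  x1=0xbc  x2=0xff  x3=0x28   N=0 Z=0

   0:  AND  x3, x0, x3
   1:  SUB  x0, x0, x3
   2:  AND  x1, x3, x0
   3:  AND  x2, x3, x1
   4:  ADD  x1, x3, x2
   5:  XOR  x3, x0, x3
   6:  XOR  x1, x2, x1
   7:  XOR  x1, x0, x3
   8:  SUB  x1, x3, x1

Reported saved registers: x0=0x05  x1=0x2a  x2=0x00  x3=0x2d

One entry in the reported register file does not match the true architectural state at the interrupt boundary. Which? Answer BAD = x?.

BAD = x1

after  0: x0=0x2d x1=0xbc x2=0xff x3=0x28  N=0 Z=0
after  1: x0=0x05 x1=0xbc x2=0xff x3=0x28  N=0 Z=0
after  2: x0=0x05 x1=0x00 x2=0xff x3=0x28  N=0 Z=1
after  3: x0=0x05 x1=0x00 x2=0x00 x3=0x28  N=0 Z=1
after  4: x0=0x05 x1=0x28 x2=0x00 x3=0x28  N=0 Z=0
after  5: x0=0x05 x1=0x28 x2=0x00 x3=0x2d  N=0 Z=0
-- IRQ taken; context saved, return-PC = 6 --
mismatch: x1: reported 0x2a vs actual 0x28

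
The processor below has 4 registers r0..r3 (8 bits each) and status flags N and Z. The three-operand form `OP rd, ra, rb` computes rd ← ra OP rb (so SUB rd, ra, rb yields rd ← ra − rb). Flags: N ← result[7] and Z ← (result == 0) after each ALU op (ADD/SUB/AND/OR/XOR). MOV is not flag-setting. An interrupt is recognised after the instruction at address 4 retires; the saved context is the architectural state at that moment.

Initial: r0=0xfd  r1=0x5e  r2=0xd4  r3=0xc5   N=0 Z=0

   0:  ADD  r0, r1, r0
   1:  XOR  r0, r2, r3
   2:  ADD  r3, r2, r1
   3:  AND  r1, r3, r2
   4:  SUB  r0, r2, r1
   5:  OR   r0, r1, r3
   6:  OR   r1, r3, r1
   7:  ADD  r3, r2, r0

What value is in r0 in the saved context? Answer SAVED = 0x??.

SAVED = 0xc4

after  0: r0=0x5b r1=0x5e r2=0xd4 r3=0xc5  N=0 Z=0
after  1: r0=0x11 r1=0x5e r2=0xd4 r3=0xc5  N=0 Z=0
after  2: r0=0x11 r1=0x5e r2=0xd4 r3=0x32  N=0 Z=0
after  3: r0=0x11 r1=0x10 r2=0xd4 r3=0x32  N=0 Z=0
after  4: r0=0xc4 r1=0x10 r2=0xd4 r3=0x32  N=1 Z=0
-- IRQ taken; context saved, return-PC = 5 --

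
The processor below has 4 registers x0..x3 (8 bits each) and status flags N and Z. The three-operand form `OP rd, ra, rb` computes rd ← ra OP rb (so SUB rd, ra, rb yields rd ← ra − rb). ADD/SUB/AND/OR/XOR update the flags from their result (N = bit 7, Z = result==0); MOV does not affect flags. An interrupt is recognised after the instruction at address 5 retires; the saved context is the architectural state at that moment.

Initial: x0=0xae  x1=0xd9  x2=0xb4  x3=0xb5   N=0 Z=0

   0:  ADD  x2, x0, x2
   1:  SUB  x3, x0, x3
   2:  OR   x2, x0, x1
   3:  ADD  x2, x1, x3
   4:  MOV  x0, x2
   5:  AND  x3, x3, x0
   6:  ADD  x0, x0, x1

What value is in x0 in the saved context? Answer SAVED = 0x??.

after  0: x0=0xae x1=0xd9 x2=0x62 x3=0xb5  N=0 Z=0
after  1: x0=0xae x1=0xd9 x2=0x62 x3=0xf9  N=1 Z=0
after  2: x0=0xae x1=0xd9 x2=0xff x3=0xf9  N=1 Z=0
after  3: x0=0xae x1=0xd9 x2=0xd2 x3=0xf9  N=1 Z=0
after  4: x0=0xd2 x1=0xd9 x2=0xd2 x3=0xf9  N=1 Z=0
after  5: x0=0xd2 x1=0xd9 x2=0xd2 x3=0xd0  N=1 Z=0
-- IRQ taken; context saved, return-PC = 6 --

SAVED = 0xd2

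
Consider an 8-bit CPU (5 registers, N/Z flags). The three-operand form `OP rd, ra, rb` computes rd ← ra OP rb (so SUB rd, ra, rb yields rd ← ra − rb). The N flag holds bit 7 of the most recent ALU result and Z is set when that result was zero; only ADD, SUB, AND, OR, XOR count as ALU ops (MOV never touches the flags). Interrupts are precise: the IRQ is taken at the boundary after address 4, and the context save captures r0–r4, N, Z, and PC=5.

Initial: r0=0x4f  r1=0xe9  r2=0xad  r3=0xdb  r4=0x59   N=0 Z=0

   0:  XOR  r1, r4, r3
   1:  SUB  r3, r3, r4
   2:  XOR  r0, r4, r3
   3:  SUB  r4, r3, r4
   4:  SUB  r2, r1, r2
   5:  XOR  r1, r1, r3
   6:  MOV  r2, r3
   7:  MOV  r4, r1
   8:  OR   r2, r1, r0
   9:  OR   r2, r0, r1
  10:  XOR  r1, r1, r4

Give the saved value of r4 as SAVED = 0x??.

after  0: r0=0x4f r1=0x82 r2=0xad r3=0xdb r4=0x59  N=1 Z=0
after  1: r0=0x4f r1=0x82 r2=0xad r3=0x82 r4=0x59  N=1 Z=0
after  2: r0=0xdb r1=0x82 r2=0xad r3=0x82 r4=0x59  N=1 Z=0
after  3: r0=0xdb r1=0x82 r2=0xad r3=0x82 r4=0x29  N=0 Z=0
after  4: r0=0xdb r1=0x82 r2=0xd5 r3=0x82 r4=0x29  N=1 Z=0
-- IRQ taken; context saved, return-PC = 5 --

SAVED = 0x29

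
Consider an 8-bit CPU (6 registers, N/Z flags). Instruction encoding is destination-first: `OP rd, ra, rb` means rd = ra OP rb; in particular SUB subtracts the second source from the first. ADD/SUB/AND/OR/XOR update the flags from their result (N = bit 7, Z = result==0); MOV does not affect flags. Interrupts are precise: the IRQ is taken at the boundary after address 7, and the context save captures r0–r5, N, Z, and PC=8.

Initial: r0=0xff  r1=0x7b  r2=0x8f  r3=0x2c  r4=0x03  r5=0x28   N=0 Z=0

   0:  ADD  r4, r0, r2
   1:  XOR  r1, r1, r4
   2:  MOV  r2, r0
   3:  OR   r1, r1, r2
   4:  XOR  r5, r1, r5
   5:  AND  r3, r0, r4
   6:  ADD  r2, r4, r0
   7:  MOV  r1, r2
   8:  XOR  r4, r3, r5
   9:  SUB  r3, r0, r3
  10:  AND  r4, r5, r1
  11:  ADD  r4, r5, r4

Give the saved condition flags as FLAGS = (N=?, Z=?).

FLAGS = (N=1, Z=0)

after  0: r0=0xff r1=0x7b r2=0x8f r3=0x2c r4=0x8e r5=0x28  N=1 Z=0
after  1: r0=0xff r1=0xf5 r2=0x8f r3=0x2c r4=0x8e r5=0x28  N=1 Z=0
after  2: r0=0xff r1=0xf5 r2=0xff r3=0x2c r4=0x8e r5=0x28  N=1 Z=0
after  3: r0=0xff r1=0xff r2=0xff r3=0x2c r4=0x8e r5=0x28  N=1 Z=0
after  4: r0=0xff r1=0xff r2=0xff r3=0x2c r4=0x8e r5=0xd7  N=1 Z=0
after  5: r0=0xff r1=0xff r2=0xff r3=0x8e r4=0x8e r5=0xd7  N=1 Z=0
after  6: r0=0xff r1=0xff r2=0x8d r3=0x8e r4=0x8e r5=0xd7  N=1 Z=0
after  7: r0=0xff r1=0x8d r2=0x8d r3=0x8e r4=0x8e r5=0xd7  N=1 Z=0
-- IRQ taken; context saved, return-PC = 8 --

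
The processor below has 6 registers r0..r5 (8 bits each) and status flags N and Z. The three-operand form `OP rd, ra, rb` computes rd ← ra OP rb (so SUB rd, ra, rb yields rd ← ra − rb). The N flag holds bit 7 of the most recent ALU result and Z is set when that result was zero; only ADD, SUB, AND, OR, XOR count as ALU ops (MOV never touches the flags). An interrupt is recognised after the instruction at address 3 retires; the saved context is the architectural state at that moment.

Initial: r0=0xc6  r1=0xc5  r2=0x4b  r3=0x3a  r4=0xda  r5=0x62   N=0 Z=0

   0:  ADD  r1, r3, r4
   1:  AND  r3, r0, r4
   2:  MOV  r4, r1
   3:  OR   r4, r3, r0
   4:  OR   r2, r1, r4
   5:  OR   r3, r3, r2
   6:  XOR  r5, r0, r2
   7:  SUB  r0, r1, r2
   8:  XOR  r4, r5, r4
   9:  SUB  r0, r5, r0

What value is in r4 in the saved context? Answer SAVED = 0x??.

SAVED = 0xc6

after  0: r0=0xc6 r1=0x14 r2=0x4b r3=0x3a r4=0xda r5=0x62  N=0 Z=0
after  1: r0=0xc6 r1=0x14 r2=0x4b r3=0xc2 r4=0xda r5=0x62  N=1 Z=0
after  2: r0=0xc6 r1=0x14 r2=0x4b r3=0xc2 r4=0x14 r5=0x62  N=1 Z=0
after  3: r0=0xc6 r1=0x14 r2=0x4b r3=0xc2 r4=0xc6 r5=0x62  N=1 Z=0
-- IRQ taken; context saved, return-PC = 4 --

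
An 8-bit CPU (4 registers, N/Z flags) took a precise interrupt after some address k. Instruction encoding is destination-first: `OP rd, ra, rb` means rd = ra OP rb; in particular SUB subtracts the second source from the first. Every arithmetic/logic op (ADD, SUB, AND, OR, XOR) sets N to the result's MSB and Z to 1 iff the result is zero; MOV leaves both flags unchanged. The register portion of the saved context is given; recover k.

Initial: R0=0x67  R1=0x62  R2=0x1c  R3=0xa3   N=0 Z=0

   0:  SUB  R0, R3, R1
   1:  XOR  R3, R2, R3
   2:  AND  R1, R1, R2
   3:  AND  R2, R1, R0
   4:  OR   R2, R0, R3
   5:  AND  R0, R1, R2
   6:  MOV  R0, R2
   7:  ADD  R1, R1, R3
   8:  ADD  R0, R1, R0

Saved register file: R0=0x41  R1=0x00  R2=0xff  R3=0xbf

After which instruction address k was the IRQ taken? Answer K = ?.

K = 4

after  0: R0=0x41 R1=0x62 R2=0x1c R3=0xa3  N=0 Z=0
after  1: R0=0x41 R1=0x62 R2=0x1c R3=0xbf  N=1 Z=0
after  2: R0=0x41 R1=0x00 R2=0x1c R3=0xbf  N=0 Z=1
after  3: R0=0x41 R1=0x00 R2=0x00 R3=0xbf  N=0 Z=1
after  4: R0=0x41 R1=0x00 R2=0xff R3=0xbf  N=1 Z=0
-- IRQ taken; context saved, return-PC = 5 --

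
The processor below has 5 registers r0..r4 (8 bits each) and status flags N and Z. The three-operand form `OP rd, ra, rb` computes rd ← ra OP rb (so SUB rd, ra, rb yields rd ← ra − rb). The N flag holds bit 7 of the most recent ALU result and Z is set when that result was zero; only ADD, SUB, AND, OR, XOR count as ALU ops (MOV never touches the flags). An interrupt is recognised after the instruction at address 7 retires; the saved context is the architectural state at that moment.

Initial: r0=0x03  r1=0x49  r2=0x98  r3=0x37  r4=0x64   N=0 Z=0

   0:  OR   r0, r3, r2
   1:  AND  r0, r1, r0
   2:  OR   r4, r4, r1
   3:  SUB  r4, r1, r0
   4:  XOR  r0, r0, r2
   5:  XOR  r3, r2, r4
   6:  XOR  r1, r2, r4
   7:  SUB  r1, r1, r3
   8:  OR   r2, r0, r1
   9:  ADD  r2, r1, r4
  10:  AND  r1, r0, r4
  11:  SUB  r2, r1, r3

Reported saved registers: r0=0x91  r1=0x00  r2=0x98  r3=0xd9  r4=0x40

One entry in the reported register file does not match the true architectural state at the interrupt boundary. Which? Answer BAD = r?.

BAD = r3

after  0: r0=0xbf r1=0x49 r2=0x98 r3=0x37 r4=0x64  N=1 Z=0
after  1: r0=0x09 r1=0x49 r2=0x98 r3=0x37 r4=0x64  N=0 Z=0
after  2: r0=0x09 r1=0x49 r2=0x98 r3=0x37 r4=0x6d  N=0 Z=0
after  3: r0=0x09 r1=0x49 r2=0x98 r3=0x37 r4=0x40  N=0 Z=0
after  4: r0=0x91 r1=0x49 r2=0x98 r3=0x37 r4=0x40  N=1 Z=0
after  5: r0=0x91 r1=0x49 r2=0x98 r3=0xd8 r4=0x40  N=1 Z=0
after  6: r0=0x91 r1=0xd8 r2=0x98 r3=0xd8 r4=0x40  N=1 Z=0
after  7: r0=0x91 r1=0x00 r2=0x98 r3=0xd8 r4=0x40  N=0 Z=1
-- IRQ taken; context saved, return-PC = 8 --
mismatch: r3: reported 0xd9 vs actual 0xd8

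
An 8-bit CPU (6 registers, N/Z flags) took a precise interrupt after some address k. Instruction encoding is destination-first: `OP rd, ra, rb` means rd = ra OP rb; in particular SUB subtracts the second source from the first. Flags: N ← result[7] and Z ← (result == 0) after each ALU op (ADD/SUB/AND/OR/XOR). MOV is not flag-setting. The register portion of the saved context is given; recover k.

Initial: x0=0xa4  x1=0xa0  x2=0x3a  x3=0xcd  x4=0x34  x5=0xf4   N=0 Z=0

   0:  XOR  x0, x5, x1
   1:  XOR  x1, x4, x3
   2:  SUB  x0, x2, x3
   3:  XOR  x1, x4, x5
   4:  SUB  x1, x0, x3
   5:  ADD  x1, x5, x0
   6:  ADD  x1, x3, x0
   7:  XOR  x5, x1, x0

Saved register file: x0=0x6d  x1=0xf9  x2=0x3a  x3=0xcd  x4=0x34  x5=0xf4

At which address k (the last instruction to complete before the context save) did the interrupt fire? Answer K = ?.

after  0: x0=0x54 x1=0xa0 x2=0x3a x3=0xcd x4=0x34 x5=0xf4  N=0 Z=0
after  1: x0=0x54 x1=0xf9 x2=0x3a x3=0xcd x4=0x34 x5=0xf4  N=1 Z=0
after  2: x0=0x6d x1=0xf9 x2=0x3a x3=0xcd x4=0x34 x5=0xf4  N=0 Z=0
-- IRQ taken; context saved, return-PC = 3 --

K = 2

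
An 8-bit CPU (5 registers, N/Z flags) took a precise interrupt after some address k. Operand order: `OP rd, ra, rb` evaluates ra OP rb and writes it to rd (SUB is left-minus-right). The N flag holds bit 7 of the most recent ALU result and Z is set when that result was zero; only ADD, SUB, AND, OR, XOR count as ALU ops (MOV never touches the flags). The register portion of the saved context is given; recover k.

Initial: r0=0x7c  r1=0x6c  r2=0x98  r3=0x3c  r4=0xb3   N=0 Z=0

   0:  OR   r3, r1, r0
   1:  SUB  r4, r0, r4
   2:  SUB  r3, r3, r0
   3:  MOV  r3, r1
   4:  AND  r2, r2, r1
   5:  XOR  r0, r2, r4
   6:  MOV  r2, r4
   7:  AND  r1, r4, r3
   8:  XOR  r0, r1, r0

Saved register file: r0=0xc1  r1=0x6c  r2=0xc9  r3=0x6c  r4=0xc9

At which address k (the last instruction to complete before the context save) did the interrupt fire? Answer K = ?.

K = 6

after  0: r0=0x7c r1=0x6c r2=0x98 r3=0x7c r4=0xb3  N=0 Z=0
after  1: r0=0x7c r1=0x6c r2=0x98 r3=0x7c r4=0xc9  N=1 Z=0
after  2: r0=0x7c r1=0x6c r2=0x98 r3=0x00 r4=0xc9  N=0 Z=1
after  3: r0=0x7c r1=0x6c r2=0x98 r3=0x6c r4=0xc9  N=0 Z=1
after  4: r0=0x7c r1=0x6c r2=0x08 r3=0x6c r4=0xc9  N=0 Z=0
after  5: r0=0xc1 r1=0x6c r2=0x08 r3=0x6c r4=0xc9  N=1 Z=0
after  6: r0=0xc1 r1=0x6c r2=0xc9 r3=0x6c r4=0xc9  N=1 Z=0
-- IRQ taken; context saved, return-PC = 7 --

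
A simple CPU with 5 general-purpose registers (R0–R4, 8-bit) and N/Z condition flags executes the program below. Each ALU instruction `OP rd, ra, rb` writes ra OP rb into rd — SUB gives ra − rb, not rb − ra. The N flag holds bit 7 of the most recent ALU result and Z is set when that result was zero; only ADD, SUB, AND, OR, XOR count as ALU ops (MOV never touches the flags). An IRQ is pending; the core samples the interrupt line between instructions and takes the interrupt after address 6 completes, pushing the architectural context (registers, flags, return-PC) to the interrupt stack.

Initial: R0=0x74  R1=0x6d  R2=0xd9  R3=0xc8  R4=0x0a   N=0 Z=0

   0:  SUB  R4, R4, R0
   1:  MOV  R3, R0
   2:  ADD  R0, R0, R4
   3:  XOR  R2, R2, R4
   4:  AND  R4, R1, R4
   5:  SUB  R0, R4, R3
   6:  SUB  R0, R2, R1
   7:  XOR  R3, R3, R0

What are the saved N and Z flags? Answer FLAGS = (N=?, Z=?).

after  0: R0=0x74 R1=0x6d R2=0xd9 R3=0xc8 R4=0x96  N=1 Z=0
after  1: R0=0x74 R1=0x6d R2=0xd9 R3=0x74 R4=0x96  N=1 Z=0
after  2: R0=0x0a R1=0x6d R2=0xd9 R3=0x74 R4=0x96  N=0 Z=0
after  3: R0=0x0a R1=0x6d R2=0x4f R3=0x74 R4=0x96  N=0 Z=0
after  4: R0=0x0a R1=0x6d R2=0x4f R3=0x74 R4=0x04  N=0 Z=0
after  5: R0=0x90 R1=0x6d R2=0x4f R3=0x74 R4=0x04  N=1 Z=0
after  6: R0=0xe2 R1=0x6d R2=0x4f R3=0x74 R4=0x04  N=1 Z=0
-- IRQ taken; context saved, return-PC = 7 --

FLAGS = (N=1, Z=0)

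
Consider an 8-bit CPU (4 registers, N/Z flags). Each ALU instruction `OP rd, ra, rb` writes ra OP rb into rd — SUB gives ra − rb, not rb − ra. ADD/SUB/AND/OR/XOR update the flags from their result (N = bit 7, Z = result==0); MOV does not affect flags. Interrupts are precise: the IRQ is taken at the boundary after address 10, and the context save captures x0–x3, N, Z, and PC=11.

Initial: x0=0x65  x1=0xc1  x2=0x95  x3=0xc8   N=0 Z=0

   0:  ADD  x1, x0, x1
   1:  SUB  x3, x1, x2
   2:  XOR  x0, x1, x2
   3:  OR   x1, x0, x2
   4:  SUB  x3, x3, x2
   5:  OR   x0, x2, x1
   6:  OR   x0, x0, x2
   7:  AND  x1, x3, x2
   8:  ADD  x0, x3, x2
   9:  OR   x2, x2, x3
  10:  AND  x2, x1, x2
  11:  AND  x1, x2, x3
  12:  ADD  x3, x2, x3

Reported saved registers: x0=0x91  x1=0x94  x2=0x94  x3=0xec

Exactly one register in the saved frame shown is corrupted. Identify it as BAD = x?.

after  0: x0=0x65 x1=0x26 x2=0x95 x3=0xc8  N=0 Z=0
after  1: x0=0x65 x1=0x26 x2=0x95 x3=0x91  N=1 Z=0
after  2: x0=0xb3 x1=0x26 x2=0x95 x3=0x91  N=1 Z=0
after  3: x0=0xb3 x1=0xb7 x2=0x95 x3=0x91  N=1 Z=0
after  4: x0=0xb3 x1=0xb7 x2=0x95 x3=0xfc  N=1 Z=0
after  5: x0=0xb7 x1=0xb7 x2=0x95 x3=0xfc  N=1 Z=0
after  6: x0=0xb7 x1=0xb7 x2=0x95 x3=0xfc  N=1 Z=0
after  7: x0=0xb7 x1=0x94 x2=0x95 x3=0xfc  N=1 Z=0
after  8: x0=0x91 x1=0x94 x2=0x95 x3=0xfc  N=1 Z=0
after  9: x0=0x91 x1=0x94 x2=0xfd x3=0xfc  N=1 Z=0
after 10: x0=0x91 x1=0x94 x2=0x94 x3=0xfc  N=1 Z=0
-- IRQ taken; context saved, return-PC = 11 --
mismatch: x3: reported 0xec vs actual 0xfc

BAD = x3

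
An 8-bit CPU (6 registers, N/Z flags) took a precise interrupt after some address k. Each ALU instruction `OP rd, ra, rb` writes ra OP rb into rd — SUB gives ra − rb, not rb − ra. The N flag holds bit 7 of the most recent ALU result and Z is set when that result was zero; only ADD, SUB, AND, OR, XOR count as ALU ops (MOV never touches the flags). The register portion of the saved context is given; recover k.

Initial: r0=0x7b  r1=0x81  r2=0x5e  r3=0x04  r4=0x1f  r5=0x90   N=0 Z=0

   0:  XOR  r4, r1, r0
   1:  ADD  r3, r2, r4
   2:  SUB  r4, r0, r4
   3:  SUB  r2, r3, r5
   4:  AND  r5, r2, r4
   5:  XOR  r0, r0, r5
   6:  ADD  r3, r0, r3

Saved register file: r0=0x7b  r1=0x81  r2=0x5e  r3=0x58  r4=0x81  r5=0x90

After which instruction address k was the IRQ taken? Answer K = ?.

K = 2

after  0: r0=0x7b r1=0x81 r2=0x5e r3=0x04 r4=0xfa r5=0x90  N=1 Z=0
after  1: r0=0x7b r1=0x81 r2=0x5e r3=0x58 r4=0xfa r5=0x90  N=0 Z=0
after  2: r0=0x7b r1=0x81 r2=0x5e r3=0x58 r4=0x81 r5=0x90  N=1 Z=0
-- IRQ taken; context saved, return-PC = 3 --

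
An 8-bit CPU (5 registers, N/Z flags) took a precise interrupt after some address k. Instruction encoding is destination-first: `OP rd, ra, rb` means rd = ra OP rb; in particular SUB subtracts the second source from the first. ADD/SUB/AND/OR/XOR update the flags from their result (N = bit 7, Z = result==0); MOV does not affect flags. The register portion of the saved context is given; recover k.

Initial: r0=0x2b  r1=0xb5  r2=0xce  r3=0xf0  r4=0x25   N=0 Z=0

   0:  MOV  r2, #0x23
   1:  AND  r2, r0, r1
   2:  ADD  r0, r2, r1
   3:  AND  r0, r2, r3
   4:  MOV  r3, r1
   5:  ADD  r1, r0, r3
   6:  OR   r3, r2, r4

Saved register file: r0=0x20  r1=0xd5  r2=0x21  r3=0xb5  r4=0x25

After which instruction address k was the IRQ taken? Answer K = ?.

after  0: r0=0x2b r1=0xb5 r2=0x23 r3=0xf0 r4=0x25  N=0 Z=0
after  1: r0=0x2b r1=0xb5 r2=0x21 r3=0xf0 r4=0x25  N=0 Z=0
after  2: r0=0xd6 r1=0xb5 r2=0x21 r3=0xf0 r4=0x25  N=1 Z=0
after  3: r0=0x20 r1=0xb5 r2=0x21 r3=0xf0 r4=0x25  N=0 Z=0
after  4: r0=0x20 r1=0xb5 r2=0x21 r3=0xb5 r4=0x25  N=0 Z=0
after  5: r0=0x20 r1=0xd5 r2=0x21 r3=0xb5 r4=0x25  N=1 Z=0
-- IRQ taken; context saved, return-PC = 6 --

K = 5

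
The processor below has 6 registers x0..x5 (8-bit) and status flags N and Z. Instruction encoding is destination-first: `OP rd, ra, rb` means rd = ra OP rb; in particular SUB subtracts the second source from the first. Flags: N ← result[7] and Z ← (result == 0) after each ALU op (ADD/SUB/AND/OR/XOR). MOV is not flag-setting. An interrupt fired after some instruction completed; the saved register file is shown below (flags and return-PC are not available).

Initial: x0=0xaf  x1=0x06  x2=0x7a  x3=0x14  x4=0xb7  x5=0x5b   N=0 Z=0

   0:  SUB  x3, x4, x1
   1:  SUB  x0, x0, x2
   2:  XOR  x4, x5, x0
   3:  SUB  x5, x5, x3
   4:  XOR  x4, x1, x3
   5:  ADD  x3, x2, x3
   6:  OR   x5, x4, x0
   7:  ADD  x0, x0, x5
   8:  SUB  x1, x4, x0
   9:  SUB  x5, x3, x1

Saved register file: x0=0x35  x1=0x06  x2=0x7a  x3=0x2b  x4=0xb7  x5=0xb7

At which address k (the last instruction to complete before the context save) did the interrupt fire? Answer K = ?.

after  0: x0=0xaf x1=0x06 x2=0x7a x3=0xb1 x4=0xb7 x5=0x5b  N=1 Z=0
after  1: x0=0x35 x1=0x06 x2=0x7a x3=0xb1 x4=0xb7 x5=0x5b  N=0 Z=0
after  2: x0=0x35 x1=0x06 x2=0x7a x3=0xb1 x4=0x6e x5=0x5b  N=0 Z=0
after  3: x0=0x35 x1=0x06 x2=0x7a x3=0xb1 x4=0x6e x5=0xaa  N=1 Z=0
after  4: x0=0x35 x1=0x06 x2=0x7a x3=0xb1 x4=0xb7 x5=0xaa  N=1 Z=0
after  5: x0=0x35 x1=0x06 x2=0x7a x3=0x2b x4=0xb7 x5=0xaa  N=0 Z=0
after  6: x0=0x35 x1=0x06 x2=0x7a x3=0x2b x4=0xb7 x5=0xb7  N=1 Z=0
-- IRQ taken; context saved, return-PC = 7 --

K = 6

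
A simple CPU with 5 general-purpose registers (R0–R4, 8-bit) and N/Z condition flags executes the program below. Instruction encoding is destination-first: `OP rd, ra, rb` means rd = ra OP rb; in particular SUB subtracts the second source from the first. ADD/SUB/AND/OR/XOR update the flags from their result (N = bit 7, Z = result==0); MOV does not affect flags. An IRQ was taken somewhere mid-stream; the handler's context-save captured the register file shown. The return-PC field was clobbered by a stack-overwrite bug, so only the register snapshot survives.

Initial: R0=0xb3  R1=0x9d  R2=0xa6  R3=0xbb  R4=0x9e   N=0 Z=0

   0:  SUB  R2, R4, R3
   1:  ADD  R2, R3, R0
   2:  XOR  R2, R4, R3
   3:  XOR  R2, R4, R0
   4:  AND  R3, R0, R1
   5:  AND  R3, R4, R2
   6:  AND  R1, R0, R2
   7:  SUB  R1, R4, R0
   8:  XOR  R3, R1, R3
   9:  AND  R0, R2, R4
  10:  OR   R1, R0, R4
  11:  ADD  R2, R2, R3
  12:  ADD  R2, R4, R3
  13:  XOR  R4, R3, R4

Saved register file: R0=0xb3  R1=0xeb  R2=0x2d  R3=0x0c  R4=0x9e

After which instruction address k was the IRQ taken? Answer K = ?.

K = 7

after  0: R0=0xb3 R1=0x9d R2=0xe3 R3=0xbb R4=0x9e  N=1 Z=0
after  1: R0=0xb3 R1=0x9d R2=0x6e R3=0xbb R4=0x9e  N=0 Z=0
after  2: R0=0xb3 R1=0x9d R2=0x25 R3=0xbb R4=0x9e  N=0 Z=0
after  3: R0=0xb3 R1=0x9d R2=0x2d R3=0xbb R4=0x9e  N=0 Z=0
after  4: R0=0xb3 R1=0x9d R2=0x2d R3=0x91 R4=0x9e  N=1 Z=0
after  5: R0=0xb3 R1=0x9d R2=0x2d R3=0x0c R4=0x9e  N=0 Z=0
after  6: R0=0xb3 R1=0x21 R2=0x2d R3=0x0c R4=0x9e  N=0 Z=0
after  7: R0=0xb3 R1=0xeb R2=0x2d R3=0x0c R4=0x9e  N=1 Z=0
-- IRQ taken; context saved, return-PC = 8 --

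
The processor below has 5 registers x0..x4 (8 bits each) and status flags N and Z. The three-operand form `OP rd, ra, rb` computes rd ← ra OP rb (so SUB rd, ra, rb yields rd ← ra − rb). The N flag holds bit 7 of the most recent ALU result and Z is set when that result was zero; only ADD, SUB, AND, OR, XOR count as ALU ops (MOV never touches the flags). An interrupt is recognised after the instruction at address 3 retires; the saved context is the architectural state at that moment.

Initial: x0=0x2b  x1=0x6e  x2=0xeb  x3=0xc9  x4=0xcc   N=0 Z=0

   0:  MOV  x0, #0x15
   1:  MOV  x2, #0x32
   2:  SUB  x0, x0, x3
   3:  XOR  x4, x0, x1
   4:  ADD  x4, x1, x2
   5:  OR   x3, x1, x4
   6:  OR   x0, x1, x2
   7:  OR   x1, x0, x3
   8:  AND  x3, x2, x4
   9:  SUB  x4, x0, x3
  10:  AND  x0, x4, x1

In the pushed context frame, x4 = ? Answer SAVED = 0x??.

SAVED = 0x22

after  0: x0=0x15 x1=0x6e x2=0xeb x3=0xc9 x4=0xcc  N=0 Z=0
after  1: x0=0x15 x1=0x6e x2=0x32 x3=0xc9 x4=0xcc  N=0 Z=0
after  2: x0=0x4c x1=0x6e x2=0x32 x3=0xc9 x4=0xcc  N=0 Z=0
after  3: x0=0x4c x1=0x6e x2=0x32 x3=0xc9 x4=0x22  N=0 Z=0
-- IRQ taken; context saved, return-PC = 4 --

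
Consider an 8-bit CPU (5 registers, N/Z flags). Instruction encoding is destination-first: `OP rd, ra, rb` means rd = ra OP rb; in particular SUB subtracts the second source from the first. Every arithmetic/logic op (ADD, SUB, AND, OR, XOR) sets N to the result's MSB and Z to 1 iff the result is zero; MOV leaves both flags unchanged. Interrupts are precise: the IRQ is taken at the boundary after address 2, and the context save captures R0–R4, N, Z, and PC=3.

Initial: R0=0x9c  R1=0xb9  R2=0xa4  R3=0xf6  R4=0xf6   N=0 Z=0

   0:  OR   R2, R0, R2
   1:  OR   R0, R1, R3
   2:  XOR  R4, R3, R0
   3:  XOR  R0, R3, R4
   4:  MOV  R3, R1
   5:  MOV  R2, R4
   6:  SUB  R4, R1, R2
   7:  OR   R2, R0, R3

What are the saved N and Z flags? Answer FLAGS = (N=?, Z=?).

after  0: R0=0x9c R1=0xb9 R2=0xbc R3=0xf6 R4=0xf6  N=1 Z=0
after  1: R0=0xff R1=0xb9 R2=0xbc R3=0xf6 R4=0xf6  N=1 Z=0
after  2: R0=0xff R1=0xb9 R2=0xbc R3=0xf6 R4=0x09  N=0 Z=0
-- IRQ taken; context saved, return-PC = 3 --

FLAGS = (N=0, Z=0)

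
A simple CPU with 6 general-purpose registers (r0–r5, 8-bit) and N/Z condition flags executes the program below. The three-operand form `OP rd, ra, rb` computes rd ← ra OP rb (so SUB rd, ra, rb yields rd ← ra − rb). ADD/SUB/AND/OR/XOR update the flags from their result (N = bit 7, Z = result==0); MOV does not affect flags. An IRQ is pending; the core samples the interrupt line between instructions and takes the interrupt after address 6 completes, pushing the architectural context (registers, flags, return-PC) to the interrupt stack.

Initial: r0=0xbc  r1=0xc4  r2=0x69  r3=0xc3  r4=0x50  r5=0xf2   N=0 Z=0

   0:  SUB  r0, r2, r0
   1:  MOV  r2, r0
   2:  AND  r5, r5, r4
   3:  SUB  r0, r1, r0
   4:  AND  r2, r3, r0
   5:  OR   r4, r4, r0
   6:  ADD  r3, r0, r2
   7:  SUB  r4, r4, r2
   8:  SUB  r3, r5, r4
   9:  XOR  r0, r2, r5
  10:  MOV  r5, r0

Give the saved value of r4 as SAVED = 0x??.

SAVED = 0x57

after  0: r0=0xad r1=0xc4 r2=0x69 r3=0xc3 r4=0x50 r5=0xf2  N=1 Z=0
after  1: r0=0xad r1=0xc4 r2=0xad r3=0xc3 r4=0x50 r5=0xf2  N=1 Z=0
after  2: r0=0xad r1=0xc4 r2=0xad r3=0xc3 r4=0x50 r5=0x50  N=0 Z=0
after  3: r0=0x17 r1=0xc4 r2=0xad r3=0xc3 r4=0x50 r5=0x50  N=0 Z=0
after  4: r0=0x17 r1=0xc4 r2=0x03 r3=0xc3 r4=0x50 r5=0x50  N=0 Z=0
after  5: r0=0x17 r1=0xc4 r2=0x03 r3=0xc3 r4=0x57 r5=0x50  N=0 Z=0
after  6: r0=0x17 r1=0xc4 r2=0x03 r3=0x1a r4=0x57 r5=0x50  N=0 Z=0
-- IRQ taken; context saved, return-PC = 7 --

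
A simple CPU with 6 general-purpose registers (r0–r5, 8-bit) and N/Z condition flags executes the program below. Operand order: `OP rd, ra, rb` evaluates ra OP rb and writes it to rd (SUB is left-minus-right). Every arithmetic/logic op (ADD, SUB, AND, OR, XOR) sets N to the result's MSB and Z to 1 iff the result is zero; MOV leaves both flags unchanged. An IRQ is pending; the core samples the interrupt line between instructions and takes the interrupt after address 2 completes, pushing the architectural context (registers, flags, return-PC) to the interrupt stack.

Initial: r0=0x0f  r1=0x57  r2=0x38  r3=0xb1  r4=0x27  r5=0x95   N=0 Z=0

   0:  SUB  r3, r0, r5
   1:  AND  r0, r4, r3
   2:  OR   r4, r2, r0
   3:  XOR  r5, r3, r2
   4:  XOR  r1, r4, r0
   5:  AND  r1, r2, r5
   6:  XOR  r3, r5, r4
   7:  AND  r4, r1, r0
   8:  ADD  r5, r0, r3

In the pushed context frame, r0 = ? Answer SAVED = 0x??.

after  0: r0=0x0f r1=0x57 r2=0x38 r3=0x7a r4=0x27 r5=0x95  N=0 Z=0
after  1: r0=0x22 r1=0x57 r2=0x38 r3=0x7a r4=0x27 r5=0x95  N=0 Z=0
after  2: r0=0x22 r1=0x57 r2=0x38 r3=0x7a r4=0x3a r5=0x95  N=0 Z=0
-- IRQ taken; context saved, return-PC = 3 --

SAVED = 0x22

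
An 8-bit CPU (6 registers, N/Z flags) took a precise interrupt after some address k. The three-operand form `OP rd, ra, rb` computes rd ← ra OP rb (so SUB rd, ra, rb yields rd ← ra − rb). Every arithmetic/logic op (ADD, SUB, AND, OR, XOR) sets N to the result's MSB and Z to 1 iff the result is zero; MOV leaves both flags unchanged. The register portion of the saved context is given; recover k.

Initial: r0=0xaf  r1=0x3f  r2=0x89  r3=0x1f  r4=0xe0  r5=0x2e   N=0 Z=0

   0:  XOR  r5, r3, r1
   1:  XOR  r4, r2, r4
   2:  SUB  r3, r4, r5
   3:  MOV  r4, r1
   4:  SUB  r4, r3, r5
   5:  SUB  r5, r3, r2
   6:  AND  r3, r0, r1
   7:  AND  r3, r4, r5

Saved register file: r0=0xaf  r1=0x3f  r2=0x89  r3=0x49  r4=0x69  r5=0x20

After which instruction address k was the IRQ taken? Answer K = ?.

K = 2

after  0: r0=0xaf r1=0x3f r2=0x89 r3=0x1f r4=0xe0 r5=0x20  N=0 Z=0
after  1: r0=0xaf r1=0x3f r2=0x89 r3=0x1f r4=0x69 r5=0x20  N=0 Z=0
after  2: r0=0xaf r1=0x3f r2=0x89 r3=0x49 r4=0x69 r5=0x20  N=0 Z=0
-- IRQ taken; context saved, return-PC = 3 --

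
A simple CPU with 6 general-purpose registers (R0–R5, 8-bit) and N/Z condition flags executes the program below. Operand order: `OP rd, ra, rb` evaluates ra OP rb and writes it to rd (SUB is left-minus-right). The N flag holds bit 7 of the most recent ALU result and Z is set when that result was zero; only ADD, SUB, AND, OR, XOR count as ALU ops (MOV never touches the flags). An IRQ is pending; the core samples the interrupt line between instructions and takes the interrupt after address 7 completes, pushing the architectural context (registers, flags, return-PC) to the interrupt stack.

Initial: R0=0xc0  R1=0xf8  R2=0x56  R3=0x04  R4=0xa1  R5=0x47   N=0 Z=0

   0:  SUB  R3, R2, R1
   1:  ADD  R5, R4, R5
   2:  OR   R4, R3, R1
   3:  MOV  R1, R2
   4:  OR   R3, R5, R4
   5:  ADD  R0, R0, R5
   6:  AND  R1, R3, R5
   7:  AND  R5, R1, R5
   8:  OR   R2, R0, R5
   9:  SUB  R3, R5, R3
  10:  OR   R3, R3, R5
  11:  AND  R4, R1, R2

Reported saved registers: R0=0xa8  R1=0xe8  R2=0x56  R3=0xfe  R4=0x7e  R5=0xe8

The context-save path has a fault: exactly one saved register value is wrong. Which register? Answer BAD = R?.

after  0: R0=0xc0 R1=0xf8 R2=0x56 R3=0x5e R4=0xa1 R5=0x47  N=0 Z=0
after  1: R0=0xc0 R1=0xf8 R2=0x56 R3=0x5e R4=0xa1 R5=0xe8  N=1 Z=0
after  2: R0=0xc0 R1=0xf8 R2=0x56 R3=0x5e R4=0xfe R5=0xe8  N=1 Z=0
after  3: R0=0xc0 R1=0x56 R2=0x56 R3=0x5e R4=0xfe R5=0xe8  N=1 Z=0
after  4: R0=0xc0 R1=0x56 R2=0x56 R3=0xfe R4=0xfe R5=0xe8  N=1 Z=0
after  5: R0=0xa8 R1=0x56 R2=0x56 R3=0xfe R4=0xfe R5=0xe8  N=1 Z=0
after  6: R0=0xa8 R1=0xe8 R2=0x56 R3=0xfe R4=0xfe R5=0xe8  N=1 Z=0
after  7: R0=0xa8 R1=0xe8 R2=0x56 R3=0xfe R4=0xfe R5=0xe8  N=1 Z=0
-- IRQ taken; context saved, return-PC = 8 --
mismatch: R4: reported 0x7e vs actual 0xfe

BAD = R4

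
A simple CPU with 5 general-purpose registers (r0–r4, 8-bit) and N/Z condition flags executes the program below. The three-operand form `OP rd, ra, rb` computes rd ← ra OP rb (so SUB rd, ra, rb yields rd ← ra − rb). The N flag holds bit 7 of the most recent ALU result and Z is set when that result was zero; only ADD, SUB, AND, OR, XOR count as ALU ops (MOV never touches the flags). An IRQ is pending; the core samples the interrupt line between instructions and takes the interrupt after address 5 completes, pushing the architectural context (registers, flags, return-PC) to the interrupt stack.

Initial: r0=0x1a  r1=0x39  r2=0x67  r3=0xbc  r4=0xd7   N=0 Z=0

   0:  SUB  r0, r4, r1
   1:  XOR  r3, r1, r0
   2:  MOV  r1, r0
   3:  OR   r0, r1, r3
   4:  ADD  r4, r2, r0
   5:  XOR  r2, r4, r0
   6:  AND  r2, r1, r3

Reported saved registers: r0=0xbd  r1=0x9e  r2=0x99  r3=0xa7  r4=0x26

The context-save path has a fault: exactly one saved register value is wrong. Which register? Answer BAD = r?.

after  0: r0=0x9e r1=0x39 r2=0x67 r3=0xbc r4=0xd7  N=1 Z=0
after  1: r0=0x9e r1=0x39 r2=0x67 r3=0xa7 r4=0xd7  N=1 Z=0
after  2: r0=0x9e r1=0x9e r2=0x67 r3=0xa7 r4=0xd7  N=1 Z=0
after  3: r0=0xbf r1=0x9e r2=0x67 r3=0xa7 r4=0xd7  N=1 Z=0
after  4: r0=0xbf r1=0x9e r2=0x67 r3=0xa7 r4=0x26  N=0 Z=0
after  5: r0=0xbf r1=0x9e r2=0x99 r3=0xa7 r4=0x26  N=1 Z=0
-- IRQ taken; context saved, return-PC = 6 --
mismatch: r0: reported 0xbd vs actual 0xbf

BAD = r0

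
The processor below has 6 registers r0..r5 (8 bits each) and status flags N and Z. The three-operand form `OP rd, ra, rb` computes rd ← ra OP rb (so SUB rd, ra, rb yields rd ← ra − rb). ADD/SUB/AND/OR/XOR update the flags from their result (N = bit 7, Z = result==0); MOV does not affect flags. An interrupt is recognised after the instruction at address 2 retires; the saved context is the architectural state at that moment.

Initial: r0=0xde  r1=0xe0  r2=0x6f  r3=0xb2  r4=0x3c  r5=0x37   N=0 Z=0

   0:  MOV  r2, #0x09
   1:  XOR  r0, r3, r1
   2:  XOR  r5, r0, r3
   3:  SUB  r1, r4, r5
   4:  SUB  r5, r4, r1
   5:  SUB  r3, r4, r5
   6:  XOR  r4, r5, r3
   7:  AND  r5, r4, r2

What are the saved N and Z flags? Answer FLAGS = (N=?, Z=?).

FLAGS = (N=1, Z=0)

after  0: r0=0xde r1=0xe0 r2=0x09 r3=0xb2 r4=0x3c r5=0x37  N=0 Z=0
after  1: r0=0x52 r1=0xe0 r2=0x09 r3=0xb2 r4=0x3c r5=0x37  N=0 Z=0
after  2: r0=0x52 r1=0xe0 r2=0x09 r3=0xb2 r4=0x3c r5=0xe0  N=1 Z=0
-- IRQ taken; context saved, return-PC = 3 --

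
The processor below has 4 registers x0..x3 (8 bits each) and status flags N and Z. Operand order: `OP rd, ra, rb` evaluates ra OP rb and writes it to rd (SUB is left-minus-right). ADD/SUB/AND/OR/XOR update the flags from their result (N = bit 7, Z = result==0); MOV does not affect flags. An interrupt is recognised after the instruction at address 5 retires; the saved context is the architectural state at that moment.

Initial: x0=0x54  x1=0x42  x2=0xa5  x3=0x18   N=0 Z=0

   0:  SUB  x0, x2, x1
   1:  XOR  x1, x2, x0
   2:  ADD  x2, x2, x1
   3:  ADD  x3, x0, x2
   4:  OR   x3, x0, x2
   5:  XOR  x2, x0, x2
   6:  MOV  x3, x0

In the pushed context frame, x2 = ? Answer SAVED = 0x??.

after  0: x0=0x63 x1=0x42 x2=0xa5 x3=0x18  N=0 Z=0
after  1: x0=0x63 x1=0xc6 x2=0xa5 x3=0x18  N=1 Z=0
after  2: x0=0x63 x1=0xc6 x2=0x6b x3=0x18  N=0 Z=0
after  3: x0=0x63 x1=0xc6 x2=0x6b x3=0xce  N=1 Z=0
after  4: x0=0x63 x1=0xc6 x2=0x6b x3=0x6b  N=0 Z=0
after  5: x0=0x63 x1=0xc6 x2=0x08 x3=0x6b  N=0 Z=0
-- IRQ taken; context saved, return-PC = 6 --

SAVED = 0x08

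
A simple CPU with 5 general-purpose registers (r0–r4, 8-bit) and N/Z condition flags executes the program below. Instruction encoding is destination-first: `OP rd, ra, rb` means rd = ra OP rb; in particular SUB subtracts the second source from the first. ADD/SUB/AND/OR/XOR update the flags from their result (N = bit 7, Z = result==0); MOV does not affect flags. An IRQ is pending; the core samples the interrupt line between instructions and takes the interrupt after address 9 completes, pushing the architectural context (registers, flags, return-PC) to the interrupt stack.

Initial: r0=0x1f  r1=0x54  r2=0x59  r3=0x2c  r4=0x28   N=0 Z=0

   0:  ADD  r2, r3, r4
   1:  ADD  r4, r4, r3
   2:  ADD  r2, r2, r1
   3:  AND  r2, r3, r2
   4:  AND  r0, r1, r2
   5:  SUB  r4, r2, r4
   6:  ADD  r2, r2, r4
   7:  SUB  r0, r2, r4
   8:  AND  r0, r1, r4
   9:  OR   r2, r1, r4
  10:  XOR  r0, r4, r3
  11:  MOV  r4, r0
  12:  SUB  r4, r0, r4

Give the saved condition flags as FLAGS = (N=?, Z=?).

FLAGS = (N=1, Z=0)

after  0: r0=0x1f r1=0x54 r2=0x54 r3=0x2c r4=0x28  N=0 Z=0
after  1: r0=0x1f r1=0x54 r2=0x54 r3=0x2c r4=0x54  N=0 Z=0
after  2: r0=0x1f r1=0x54 r2=0xa8 r3=0x2c r4=0x54  N=1 Z=0
after  3: r0=0x1f r1=0x54 r2=0x28 r3=0x2c r4=0x54  N=0 Z=0
after  4: r0=0x00 r1=0x54 r2=0x28 r3=0x2c r4=0x54  N=0 Z=1
after  5: r0=0x00 r1=0x54 r2=0x28 r3=0x2c r4=0xd4  N=1 Z=0
after  6: r0=0x00 r1=0x54 r2=0xfc r3=0x2c r4=0xd4  N=1 Z=0
after  7: r0=0x28 r1=0x54 r2=0xfc r3=0x2c r4=0xd4  N=0 Z=0
after  8: r0=0x54 r1=0x54 r2=0xfc r3=0x2c r4=0xd4  N=0 Z=0
after  9: r0=0x54 r1=0x54 r2=0xd4 r3=0x2c r4=0xd4  N=1 Z=0
-- IRQ taken; context saved, return-PC = 10 --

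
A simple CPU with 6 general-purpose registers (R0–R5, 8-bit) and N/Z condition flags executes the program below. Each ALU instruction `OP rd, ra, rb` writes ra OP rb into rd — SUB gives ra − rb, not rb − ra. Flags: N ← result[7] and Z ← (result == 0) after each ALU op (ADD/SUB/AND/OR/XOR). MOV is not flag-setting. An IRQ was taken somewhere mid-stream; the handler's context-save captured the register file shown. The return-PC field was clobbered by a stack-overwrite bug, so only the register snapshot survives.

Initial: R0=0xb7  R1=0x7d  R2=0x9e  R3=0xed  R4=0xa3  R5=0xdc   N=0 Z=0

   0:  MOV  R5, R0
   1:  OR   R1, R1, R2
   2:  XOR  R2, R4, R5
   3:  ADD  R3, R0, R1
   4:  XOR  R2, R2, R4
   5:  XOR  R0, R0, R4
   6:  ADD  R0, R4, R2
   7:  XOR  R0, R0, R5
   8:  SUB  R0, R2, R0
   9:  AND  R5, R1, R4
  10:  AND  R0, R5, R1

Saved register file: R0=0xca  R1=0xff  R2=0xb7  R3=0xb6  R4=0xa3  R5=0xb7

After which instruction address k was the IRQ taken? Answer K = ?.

K = 8

after  0: R0=0xb7 R1=0x7d R2=0x9e R3=0xed R4=0xa3 R5=0xb7  N=0 Z=0
after  1: R0=0xb7 R1=0xff R2=0x9e R3=0xed R4=0xa3 R5=0xb7  N=1 Z=0
after  2: R0=0xb7 R1=0xff R2=0x14 R3=0xed R4=0xa3 R5=0xb7  N=0 Z=0
after  3: R0=0xb7 R1=0xff R2=0x14 R3=0xb6 R4=0xa3 R5=0xb7  N=1 Z=0
after  4: R0=0xb7 R1=0xff R2=0xb7 R3=0xb6 R4=0xa3 R5=0xb7  N=1 Z=0
after  5: R0=0x14 R1=0xff R2=0xb7 R3=0xb6 R4=0xa3 R5=0xb7  N=0 Z=0
after  6: R0=0x5a R1=0xff R2=0xb7 R3=0xb6 R4=0xa3 R5=0xb7  N=0 Z=0
after  7: R0=0xed R1=0xff R2=0xb7 R3=0xb6 R4=0xa3 R5=0xb7  N=1 Z=0
after  8: R0=0xca R1=0xff R2=0xb7 R3=0xb6 R4=0xa3 R5=0xb7  N=1 Z=0
-- IRQ taken; context saved, return-PC = 9 --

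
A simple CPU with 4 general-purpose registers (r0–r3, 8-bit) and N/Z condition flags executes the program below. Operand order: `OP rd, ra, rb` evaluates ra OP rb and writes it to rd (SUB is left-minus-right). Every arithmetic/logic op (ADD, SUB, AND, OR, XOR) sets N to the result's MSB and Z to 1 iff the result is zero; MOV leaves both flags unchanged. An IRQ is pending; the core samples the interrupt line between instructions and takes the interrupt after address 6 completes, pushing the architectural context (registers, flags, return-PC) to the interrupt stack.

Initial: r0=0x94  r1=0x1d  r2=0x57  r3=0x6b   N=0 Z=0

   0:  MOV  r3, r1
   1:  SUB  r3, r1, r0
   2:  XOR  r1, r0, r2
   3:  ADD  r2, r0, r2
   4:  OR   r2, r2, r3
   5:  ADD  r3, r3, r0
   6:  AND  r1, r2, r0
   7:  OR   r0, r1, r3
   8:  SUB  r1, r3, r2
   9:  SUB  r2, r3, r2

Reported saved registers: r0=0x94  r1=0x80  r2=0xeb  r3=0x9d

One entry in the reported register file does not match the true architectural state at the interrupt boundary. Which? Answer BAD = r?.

after  0: r0=0x94 r1=0x1d r2=0x57 r3=0x1d  N=0 Z=0
after  1: r0=0x94 r1=0x1d r2=0x57 r3=0x89  N=1 Z=0
after  2: r0=0x94 r1=0xc3 r2=0x57 r3=0x89  N=1 Z=0
after  3: r0=0x94 r1=0xc3 r2=0xeb r3=0x89  N=1 Z=0
after  4: r0=0x94 r1=0xc3 r2=0xeb r3=0x89  N=1 Z=0
after  5: r0=0x94 r1=0xc3 r2=0xeb r3=0x1d  N=0 Z=0
after  6: r0=0x94 r1=0x80 r2=0xeb r3=0x1d  N=1 Z=0
-- IRQ taken; context saved, return-PC = 7 --
mismatch: r3: reported 0x9d vs actual 0x1d

BAD = r3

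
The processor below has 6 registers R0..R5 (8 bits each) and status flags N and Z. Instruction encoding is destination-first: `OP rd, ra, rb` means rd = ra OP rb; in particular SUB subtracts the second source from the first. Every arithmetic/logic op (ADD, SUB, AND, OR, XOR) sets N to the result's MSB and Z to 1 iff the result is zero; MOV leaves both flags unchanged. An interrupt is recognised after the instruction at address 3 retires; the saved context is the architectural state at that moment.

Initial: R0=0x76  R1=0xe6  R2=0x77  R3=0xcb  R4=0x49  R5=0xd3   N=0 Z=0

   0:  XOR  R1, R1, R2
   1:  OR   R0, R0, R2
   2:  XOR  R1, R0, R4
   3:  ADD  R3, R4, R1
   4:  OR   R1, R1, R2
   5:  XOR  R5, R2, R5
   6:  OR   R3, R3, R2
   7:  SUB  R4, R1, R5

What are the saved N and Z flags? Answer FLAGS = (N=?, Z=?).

after  0: R0=0x76 R1=0x91 R2=0x77 R3=0xcb R4=0x49 R5=0xd3  N=1 Z=0
after  1: R0=0x77 R1=0x91 R2=0x77 R3=0xcb R4=0x49 R5=0xd3  N=0 Z=0
after  2: R0=0x77 R1=0x3e R2=0x77 R3=0xcb R4=0x49 R5=0xd3  N=0 Z=0
after  3: R0=0x77 R1=0x3e R2=0x77 R3=0x87 R4=0x49 R5=0xd3  N=1 Z=0
-- IRQ taken; context saved, return-PC = 4 --

FLAGS = (N=1, Z=0)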